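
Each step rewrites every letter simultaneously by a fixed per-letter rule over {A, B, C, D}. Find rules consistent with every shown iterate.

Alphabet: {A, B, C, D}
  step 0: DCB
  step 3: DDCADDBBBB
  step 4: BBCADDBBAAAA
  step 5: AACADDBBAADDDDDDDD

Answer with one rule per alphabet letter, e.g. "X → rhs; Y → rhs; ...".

A->DD, B->A, C->CA, D->B

  step 4 ⇒ step 5: BBCADDBBAAAA ⇒ A·A·CA·DD·B·B·A·A·DD·DD·DD·DD
    A ↦ DD
    B ↦ A
    C ↦ CA
    D ↦ B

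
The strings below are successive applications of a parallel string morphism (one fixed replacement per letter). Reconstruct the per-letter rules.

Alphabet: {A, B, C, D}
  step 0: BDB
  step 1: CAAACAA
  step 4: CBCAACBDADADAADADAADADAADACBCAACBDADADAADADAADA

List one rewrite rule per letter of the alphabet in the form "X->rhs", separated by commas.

A->DA, B->CAA, C->CB, D->A

  step 0 ⇒ step 1: BDB ⇒ CAA·A·CAA
    B ↦ CAA
    D ↦ A
    A ↦ DA  (constrained at step 1)
    C ↦ CB  (constrained at step 1)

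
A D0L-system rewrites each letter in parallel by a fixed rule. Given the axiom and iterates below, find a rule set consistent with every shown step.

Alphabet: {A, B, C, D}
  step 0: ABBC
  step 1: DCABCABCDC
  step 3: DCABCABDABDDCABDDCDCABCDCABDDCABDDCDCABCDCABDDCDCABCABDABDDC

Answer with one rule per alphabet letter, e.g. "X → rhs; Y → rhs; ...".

  step 0 ⇒ step 1: ABBC ⇒ DC·ABC·ABC·DC
    A ↦ DC
    B ↦ ABC
    C ↦ DC
    D ↦ ABD  (constrained at step 1)

A->DC, B->ABC, C->DC, D->ABD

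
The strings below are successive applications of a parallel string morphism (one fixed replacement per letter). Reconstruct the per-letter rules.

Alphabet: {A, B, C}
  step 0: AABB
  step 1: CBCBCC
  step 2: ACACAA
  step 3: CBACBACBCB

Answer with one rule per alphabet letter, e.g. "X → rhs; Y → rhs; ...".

  step 2 ⇒ step 3: ACACAA ⇒ CB·A·CB·A·CB·CB
    A ↦ CB
    C ↦ A
  step 0 ⇒ step 1: AABB ⇒ CB·CB·C·C
    B ↦ C

A->CB, B->C, C->A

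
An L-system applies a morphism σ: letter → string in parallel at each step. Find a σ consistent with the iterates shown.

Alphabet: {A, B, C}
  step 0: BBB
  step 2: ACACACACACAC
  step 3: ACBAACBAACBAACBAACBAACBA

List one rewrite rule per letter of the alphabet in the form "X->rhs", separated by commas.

  step 2 ⇒ step 3: ACACACACACAC ⇒ AC·BA·AC·BA·AC·BA·AC·BA·AC·BA·AC·BA
    A ↦ AC
    C ↦ BA
    B ↦ AA  (constrained at step 0)

A->AC, B->AA, C->BA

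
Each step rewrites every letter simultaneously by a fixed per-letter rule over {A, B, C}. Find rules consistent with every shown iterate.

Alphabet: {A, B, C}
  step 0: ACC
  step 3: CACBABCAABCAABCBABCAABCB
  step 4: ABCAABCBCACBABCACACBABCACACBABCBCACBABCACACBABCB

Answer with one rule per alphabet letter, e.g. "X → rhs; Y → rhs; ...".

A->CA, B->CB, C->AB

  step 3 ⇒ step 4: CACBABCAABCAABCBABCAABCB ⇒ AB·CA·AB·CB·CA·CB·AB·CA·CA·CB·AB·CA·CA·CB·AB·CB·CA·CB·AB·CA·CA·CB·AB·CB
    A ↦ CA
    B ↦ CB
    C ↦ AB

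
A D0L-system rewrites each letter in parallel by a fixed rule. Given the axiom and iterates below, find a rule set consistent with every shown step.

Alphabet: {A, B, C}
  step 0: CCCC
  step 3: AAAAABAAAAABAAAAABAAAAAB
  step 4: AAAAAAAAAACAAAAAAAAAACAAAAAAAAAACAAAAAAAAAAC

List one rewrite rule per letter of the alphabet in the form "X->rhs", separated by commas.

A->AA, B->C, C->AB

  step 3 ⇒ step 4: AAAAABAAAAABAAAAABAAAAAB ⇒ AA·AA·AA·AA·AA·C·AA·AA·AA·AA·AA·C·AA·AA·AA·AA·AA·C·AA·AA·AA·AA·AA·C
    A ↦ AA
    B ↦ C
    C ↦ AB  (constrained at step 0)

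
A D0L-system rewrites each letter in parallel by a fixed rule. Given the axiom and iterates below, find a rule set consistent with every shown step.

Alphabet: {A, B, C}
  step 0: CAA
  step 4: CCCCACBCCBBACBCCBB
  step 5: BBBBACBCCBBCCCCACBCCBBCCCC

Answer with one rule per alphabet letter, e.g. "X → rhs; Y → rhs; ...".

A->AC, B->CC, C->B

  step 4 ⇒ step 5: CCCCACBCCBBACBCCBB ⇒ B·B·B·B·AC·B·CC·B·B·CC·CC·AC·B·CC·B·B·CC·CC
    A ↦ AC
    B ↦ CC
    C ↦ B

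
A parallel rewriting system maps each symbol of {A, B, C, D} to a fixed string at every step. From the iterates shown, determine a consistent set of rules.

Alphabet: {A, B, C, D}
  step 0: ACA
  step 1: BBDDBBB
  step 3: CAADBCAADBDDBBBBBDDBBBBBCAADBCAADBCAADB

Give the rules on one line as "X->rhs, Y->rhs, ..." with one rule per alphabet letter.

  step 0 ⇒ step 1: ACA ⇒ BB·DDB·BB
    A ↦ BB
    C ↦ DDB
    B ↦ DB  (constrained at step 1)
    D ↦ CAA  (constrained at step 1)

A->BB, B->DB, C->DDB, D->CAA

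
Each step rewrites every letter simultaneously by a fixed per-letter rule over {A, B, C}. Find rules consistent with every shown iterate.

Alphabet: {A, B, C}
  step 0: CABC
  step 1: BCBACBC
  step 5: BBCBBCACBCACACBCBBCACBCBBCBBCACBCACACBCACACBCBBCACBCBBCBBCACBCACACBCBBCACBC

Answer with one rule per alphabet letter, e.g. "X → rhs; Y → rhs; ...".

A->B, B->AC, C->BC

  step 0 ⇒ step 1: CABC ⇒ BC·B·AC·BC
    A ↦ B
    B ↦ AC
    C ↦ BC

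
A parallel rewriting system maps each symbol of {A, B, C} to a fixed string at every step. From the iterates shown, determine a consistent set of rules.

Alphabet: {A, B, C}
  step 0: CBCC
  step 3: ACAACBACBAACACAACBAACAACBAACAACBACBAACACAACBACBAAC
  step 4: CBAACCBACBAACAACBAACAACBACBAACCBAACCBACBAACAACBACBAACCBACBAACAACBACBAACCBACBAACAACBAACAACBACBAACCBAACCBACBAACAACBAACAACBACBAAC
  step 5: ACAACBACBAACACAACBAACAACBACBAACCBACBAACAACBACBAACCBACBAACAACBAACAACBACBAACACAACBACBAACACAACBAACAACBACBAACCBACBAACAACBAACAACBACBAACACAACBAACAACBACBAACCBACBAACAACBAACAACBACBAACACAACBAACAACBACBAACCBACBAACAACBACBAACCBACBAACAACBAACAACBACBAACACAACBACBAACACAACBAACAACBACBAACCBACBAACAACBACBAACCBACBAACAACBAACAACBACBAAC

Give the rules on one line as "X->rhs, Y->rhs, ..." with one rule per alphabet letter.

  step 4 ⇒ step 5: CBAACCBACBAACAACBAACAACBACBAACCBAACCBACBAACAACBACBAACCBACBAACAACBACBAACCBACBAACAACBAACAACBACBAACCBAACCBACBAACAACBAACAACBACBAAC ⇒ AC·AA·CBA·CBA·AC·AC·AA·CBA·AC·AA·CBA·CBA·AC·CBA·CBA·AC·AA·CBA·CBA·AC·CBA·CBA·AC·AA·CBA·AC·AA·CBA·CBA·AC·AC·AA·CBA·CBA·AC·AC·AA·CBA·AC·AA·CBA·CBA·AC·CBA·CBA·AC·AA·CBA·AC·AA·CBA·CBA·AC·AC·AA·CBA·AC·AA·CBA·CBA·AC·CBA·CBA·AC·AA·CBA·AC·AA·CBA·CBA·AC·AC·AA·CBA·AC·AA·CBA·CBA·AC·CBA·CBA·AC·AA·CBA·CBA·AC·CBA·CBA·AC·AA·CBA·AC·AA·CBA·CBA·AC·AC·AA·CBA·CBA·AC·AC·AA·CBA·AC·AA·CBA·CBA·AC·CBA·CBA·AC·AA·CBA·CBA·AC·CBA·CBA·AC·AA·CBA·AC·AA·CBA·CBA·AC
    A ↦ CBA
    B ↦ AA
    C ↦ AC

A->CBA, B->AA, C->AC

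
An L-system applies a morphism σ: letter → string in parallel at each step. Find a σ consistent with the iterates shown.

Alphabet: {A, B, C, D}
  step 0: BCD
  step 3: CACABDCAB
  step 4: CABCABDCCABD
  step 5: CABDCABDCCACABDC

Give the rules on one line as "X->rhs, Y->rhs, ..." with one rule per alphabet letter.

A->B, B->D, C->CA, D->C

  step 4 ⇒ step 5: CABCABDCCABD ⇒ CA·B·D·CA·B·D·C·CA·CA·B·D·C
    A ↦ B
    B ↦ D
    C ↦ CA
    D ↦ C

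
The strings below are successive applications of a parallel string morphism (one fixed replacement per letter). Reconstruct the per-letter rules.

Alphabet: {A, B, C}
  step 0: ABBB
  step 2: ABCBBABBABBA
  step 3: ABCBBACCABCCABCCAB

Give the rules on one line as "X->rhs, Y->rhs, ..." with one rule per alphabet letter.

  step 2 ⇒ step 3: ABCBBABBABBA ⇒ AB·C·BBA·C·C·AB·C·C·AB·C·C·AB
    A ↦ AB
    B ↦ C
    C ↦ BBA

A->AB, B->C, C->BBA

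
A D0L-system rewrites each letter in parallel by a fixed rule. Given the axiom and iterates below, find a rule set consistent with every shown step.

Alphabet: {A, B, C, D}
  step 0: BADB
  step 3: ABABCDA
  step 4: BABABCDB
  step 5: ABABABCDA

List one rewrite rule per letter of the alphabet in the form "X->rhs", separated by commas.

  step 4 ⇒ step 5: BABABCDB ⇒ A·B·A·B·A·B·CD·A
    A ↦ B
    B ↦ A
    C ↦ B
    D ↦ CD

A->B, B->A, C->B, D->CD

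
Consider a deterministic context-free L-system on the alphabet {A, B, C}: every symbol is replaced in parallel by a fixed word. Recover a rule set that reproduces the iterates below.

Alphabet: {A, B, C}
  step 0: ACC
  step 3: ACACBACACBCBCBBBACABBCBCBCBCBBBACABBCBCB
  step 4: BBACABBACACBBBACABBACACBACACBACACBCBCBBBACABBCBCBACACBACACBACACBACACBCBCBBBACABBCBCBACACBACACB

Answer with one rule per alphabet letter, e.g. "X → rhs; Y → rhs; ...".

A->BB, B->CB, C->ACA

  step 3 ⇒ step 4: ACACBACACBCBCBBBACABBCBCBCBCBBBACABBCBCB ⇒ BB·ACA·BB·ACA·CB·BB·ACA·BB·ACA·CB·ACA·CB·ACA·CB·CB·CB·BB·ACA·BB·CB·CB·ACA·CB·ACA·CB·ACA·CB·ACA·CB·CB·CB·BB·ACA·BB·CB·CB·ACA·CB·ACA·CB
    A ↦ BB
    B ↦ CB
    C ↦ ACA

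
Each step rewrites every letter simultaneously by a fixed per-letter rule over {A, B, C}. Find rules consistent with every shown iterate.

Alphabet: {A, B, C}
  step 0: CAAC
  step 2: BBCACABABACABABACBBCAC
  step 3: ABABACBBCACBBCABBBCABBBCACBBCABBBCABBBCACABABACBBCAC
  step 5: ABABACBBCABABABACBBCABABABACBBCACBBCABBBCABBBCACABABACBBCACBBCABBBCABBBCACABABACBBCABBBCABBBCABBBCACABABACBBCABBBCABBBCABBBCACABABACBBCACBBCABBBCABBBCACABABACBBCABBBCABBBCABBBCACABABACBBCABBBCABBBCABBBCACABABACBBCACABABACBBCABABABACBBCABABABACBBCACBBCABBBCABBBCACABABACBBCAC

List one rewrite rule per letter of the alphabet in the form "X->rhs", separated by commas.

  step 2 ⇒ step 3: BBCACABABACABABACBBCAC ⇒ AB·AB·AC·BBC·AC·BBC·AB·BBC·AB·BBC·AC·BBC·AB·BBC·AB·BBC·AC·AB·AB·AC·BBC·AC
    A ↦ BBC
    B ↦ AB
    C ↦ AC

A->BBC, B->AB, C->AC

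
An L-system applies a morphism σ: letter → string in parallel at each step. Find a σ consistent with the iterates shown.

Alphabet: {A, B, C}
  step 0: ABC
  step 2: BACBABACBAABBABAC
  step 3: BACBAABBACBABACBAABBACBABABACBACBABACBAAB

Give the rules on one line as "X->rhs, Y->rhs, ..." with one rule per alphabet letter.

  step 2 ⇒ step 3: BACBABACBAABBABAC ⇒ BAC·BA·AB·BAC·BA·BAC·BA·AB·BAC·BA·BA·BAC·BAC·BA·BAC·BA·AB
    A ↦ BA
    B ↦ BAC
    C ↦ AB

A->BA, B->BAC, C->AB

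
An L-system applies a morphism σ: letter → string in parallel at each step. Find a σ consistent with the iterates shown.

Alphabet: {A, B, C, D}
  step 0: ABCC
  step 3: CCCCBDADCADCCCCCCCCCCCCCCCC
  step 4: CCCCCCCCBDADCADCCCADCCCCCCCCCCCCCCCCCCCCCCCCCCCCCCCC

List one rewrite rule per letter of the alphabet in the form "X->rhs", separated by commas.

A->C, B->BD, C->CC, D->AD

  step 3 ⇒ step 4: CCCCBDADCADCCCCCCCCCCCCCCCC ⇒ CC·CC·CC·CC·BD·AD·C·AD·CC·C·AD·CC·CC·CC·CC·CC·CC·CC·CC·CC·CC·CC·CC·CC·CC·CC·CC
    A ↦ C
    B ↦ BD
    C ↦ CC
    D ↦ AD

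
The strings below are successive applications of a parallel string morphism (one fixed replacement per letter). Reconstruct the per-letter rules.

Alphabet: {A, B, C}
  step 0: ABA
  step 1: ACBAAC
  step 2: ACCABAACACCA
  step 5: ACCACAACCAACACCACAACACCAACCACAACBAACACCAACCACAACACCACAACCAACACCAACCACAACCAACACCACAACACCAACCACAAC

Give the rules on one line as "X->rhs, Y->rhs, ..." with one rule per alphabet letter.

  step 1 ⇒ step 2: ACBAAC ⇒ AC·CA·BA·AC·AC·CA
    A ↦ AC
    B ↦ BA
    C ↦ CA

A->AC, B->BA, C->CA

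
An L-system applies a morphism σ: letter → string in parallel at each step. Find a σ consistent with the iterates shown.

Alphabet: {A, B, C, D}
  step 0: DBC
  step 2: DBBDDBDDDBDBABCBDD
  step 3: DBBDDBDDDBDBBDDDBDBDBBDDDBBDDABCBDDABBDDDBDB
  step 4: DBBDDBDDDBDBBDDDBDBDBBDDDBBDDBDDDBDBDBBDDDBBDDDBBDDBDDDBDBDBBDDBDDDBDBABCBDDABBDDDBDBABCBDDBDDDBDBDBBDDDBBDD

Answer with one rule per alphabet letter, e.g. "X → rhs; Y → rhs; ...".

A->ABC, B->BDD, C->AB, D->DB

  step 3 ⇒ step 4: DBBDDBDDDBDBBDDDBDBDBBDDDBBDDABCBDDABBDDDBDB ⇒ DB·BDD·BDD·DB·DB·BDD·DB·DB·DB·BDD·DB·BDD·BDD·DB·DB·DB·BDD·DB·BDD·DB·BDD·BDD·DB·DB·DB·BDD·BDD·DB·DB·ABC·BDD·AB·BDD·DB·DB·ABC·BDD·BDD·DB·DB·DB·BDD·DB·BDD
    A ↦ ABC
    B ↦ BDD
    C ↦ AB
    D ↦ DB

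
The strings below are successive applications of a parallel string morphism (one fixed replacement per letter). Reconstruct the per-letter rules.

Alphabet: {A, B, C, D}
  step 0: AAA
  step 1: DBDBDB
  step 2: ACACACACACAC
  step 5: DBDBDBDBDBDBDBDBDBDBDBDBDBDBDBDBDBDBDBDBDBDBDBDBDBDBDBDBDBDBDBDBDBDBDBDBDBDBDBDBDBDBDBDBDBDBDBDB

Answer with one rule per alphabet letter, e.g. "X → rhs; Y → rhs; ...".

  step 1 ⇒ step 2: DBDBDB ⇒ AC·AC·AC·AC·AC·AC
    B ↦ AC
    D ↦ AC
  step 0 ⇒ step 1: AAA ⇒ DB·DB·DB
    A ↦ DB
    C ↦ DB  (constrained at step 2)

A->DB, B->AC, C->DB, D->AC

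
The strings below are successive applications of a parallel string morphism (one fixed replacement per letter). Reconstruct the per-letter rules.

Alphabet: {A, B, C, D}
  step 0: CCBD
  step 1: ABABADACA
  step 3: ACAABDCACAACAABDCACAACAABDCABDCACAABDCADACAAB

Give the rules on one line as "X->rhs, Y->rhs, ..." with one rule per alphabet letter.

A->DC, B->AD, C->AB, D->ACA

  step 0 ⇒ step 1: CCBD ⇒ AB·AB·AD·ACA
    B ↦ AD
    C ↦ AB
    D ↦ ACA
    A ↦ DC  (constrained at step 1)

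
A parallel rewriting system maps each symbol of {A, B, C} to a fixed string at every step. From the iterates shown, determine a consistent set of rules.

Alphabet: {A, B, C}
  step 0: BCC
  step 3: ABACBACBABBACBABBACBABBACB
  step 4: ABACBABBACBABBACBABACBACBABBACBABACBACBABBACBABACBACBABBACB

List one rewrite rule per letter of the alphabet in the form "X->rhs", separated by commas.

  step 3 ⇒ step 4: ABACBACBABBACBABBACBABBACB ⇒ AB·ACB·AB·B·ACB·AB·B·ACB·AB·ACB·ACB·AB·B·ACB·AB·ACB·ACB·AB·B·ACB·AB·ACB·ACB·AB·B·ACB
    A ↦ AB
    B ↦ ACB
    C ↦ B

A->AB, B->ACB, C->B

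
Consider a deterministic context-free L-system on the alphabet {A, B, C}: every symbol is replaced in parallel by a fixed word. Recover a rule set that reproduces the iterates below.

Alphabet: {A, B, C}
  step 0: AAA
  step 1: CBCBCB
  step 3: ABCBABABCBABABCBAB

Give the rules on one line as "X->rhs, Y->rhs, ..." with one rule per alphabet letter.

A->CB, B->AB, C->B

  step 0 ⇒ step 1: AAA ⇒ CB·CB·CB
    A ↦ CB
    B ↦ AB  (constrained at step 1)
    C ↦ B  (constrained at step 1)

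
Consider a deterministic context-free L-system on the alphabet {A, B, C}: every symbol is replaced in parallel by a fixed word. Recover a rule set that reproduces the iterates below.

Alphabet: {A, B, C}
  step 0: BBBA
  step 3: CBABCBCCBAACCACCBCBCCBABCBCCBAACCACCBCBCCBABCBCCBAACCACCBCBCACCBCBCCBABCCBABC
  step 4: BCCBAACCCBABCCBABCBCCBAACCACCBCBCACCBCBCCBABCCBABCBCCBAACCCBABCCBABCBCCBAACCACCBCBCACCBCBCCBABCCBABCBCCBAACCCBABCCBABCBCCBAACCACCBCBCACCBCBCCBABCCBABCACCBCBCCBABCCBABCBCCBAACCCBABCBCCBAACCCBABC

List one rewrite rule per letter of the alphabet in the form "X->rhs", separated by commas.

A->ACC, B->CBA, C->BC

  step 3 ⇒ step 4: CBABCBCCBAACCACCBCBCCBABCBCCBAACCACCBCBCCBABCBCCBAACCACCBCBCACCBCBCCBABCCBABC ⇒ BC·CBA·ACC·CBA·BC·CBA·BC·BC·CBA·ACC·ACC·BC·BC·ACC·BC·BC·CBA·BC·CBA·BC·BC·CBA·ACC·CBA·BC·CBA·BC·BC·CBA·ACC·ACC·BC·BC·ACC·BC·BC·CBA·BC·CBA·BC·BC·CBA·ACC·CBA·BC·CBA·BC·BC·CBA·ACC·ACC·BC·BC·ACC·BC·BC·CBA·BC·CBA·BC·ACC·BC·BC·CBA·BC·CBA·BC·BC·CBA·ACC·CBA·BC·BC·CBA·ACC·CBA·BC
    A ↦ ACC
    B ↦ CBA
    C ↦ BC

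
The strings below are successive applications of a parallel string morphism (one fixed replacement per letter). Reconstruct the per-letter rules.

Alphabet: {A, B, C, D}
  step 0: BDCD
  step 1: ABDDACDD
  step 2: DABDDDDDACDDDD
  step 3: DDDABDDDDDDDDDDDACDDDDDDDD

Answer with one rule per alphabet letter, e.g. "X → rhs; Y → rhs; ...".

  step 2 ⇒ step 3: DABDDDDDACDDDD ⇒ DD·D·AB·DD·DD·DD·DD·DD·D·AC·DD·DD·DD·DD
    A ↦ D
    B ↦ AB
    C ↦ AC
    D ↦ DD

A->D, B->AB, C->AC, D->DD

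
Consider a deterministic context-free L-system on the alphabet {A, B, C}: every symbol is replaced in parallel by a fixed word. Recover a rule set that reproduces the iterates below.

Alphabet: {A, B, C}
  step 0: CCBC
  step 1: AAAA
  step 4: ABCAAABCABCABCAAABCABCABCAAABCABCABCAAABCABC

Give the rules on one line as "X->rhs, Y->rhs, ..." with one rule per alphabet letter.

  step 0 ⇒ step 1: CCBC ⇒ A·A·A·A
    B ↦ A
    C ↦ A
    A ↦ ABC  (constrained at step 1)

A->ABC, B->A, C->A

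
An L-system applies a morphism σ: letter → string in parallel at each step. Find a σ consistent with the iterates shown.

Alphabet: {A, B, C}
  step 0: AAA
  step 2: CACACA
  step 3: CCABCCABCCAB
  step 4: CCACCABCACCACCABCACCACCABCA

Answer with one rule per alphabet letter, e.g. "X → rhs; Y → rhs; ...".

  step 3 ⇒ step 4: CCABCCABCCAB ⇒ CCA·CCA·B·CA·CCA·CCA·B·CA·CCA·CCA·B·CA
    A ↦ B
    B ↦ CA
    C ↦ CCA

A->B, B->CA, C->CCA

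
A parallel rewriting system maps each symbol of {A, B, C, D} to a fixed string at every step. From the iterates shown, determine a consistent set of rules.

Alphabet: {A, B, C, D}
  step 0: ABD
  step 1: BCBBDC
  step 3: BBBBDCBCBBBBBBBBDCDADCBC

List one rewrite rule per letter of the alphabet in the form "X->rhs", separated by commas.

  step 0 ⇒ step 1: ABD ⇒ BC·BB·DC
    A ↦ BC
    B ↦ BB
    D ↦ DC
    C ↦ DA  (constrained at step 1)

A->BC, B->BB, C->DA, D->DC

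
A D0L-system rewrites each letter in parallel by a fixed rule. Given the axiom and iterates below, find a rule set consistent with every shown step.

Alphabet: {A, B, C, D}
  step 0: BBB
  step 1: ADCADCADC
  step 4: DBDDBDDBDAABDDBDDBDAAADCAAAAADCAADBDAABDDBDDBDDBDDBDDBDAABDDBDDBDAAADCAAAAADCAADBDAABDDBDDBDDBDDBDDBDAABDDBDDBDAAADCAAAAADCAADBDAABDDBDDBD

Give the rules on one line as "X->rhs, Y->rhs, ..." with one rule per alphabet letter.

  step 0 ⇒ step 1: BBB ⇒ ADC·ADC·ADC
    B ↦ ADC
    A ↦ DBD  (constrained at step 1)
    C ↦ BD  (constrained at step 1)
    D ↦ AA  (constrained at step 1)

A->DBD, B->ADC, C->BD, D->AA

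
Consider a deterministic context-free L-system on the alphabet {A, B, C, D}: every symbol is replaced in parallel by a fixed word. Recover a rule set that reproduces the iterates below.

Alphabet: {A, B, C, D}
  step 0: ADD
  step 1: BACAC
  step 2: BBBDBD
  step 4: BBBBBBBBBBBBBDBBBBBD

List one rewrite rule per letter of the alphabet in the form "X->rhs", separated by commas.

A->B, B->BB, C->D, D->AC

  step 1 ⇒ step 2: BACAC ⇒ BB·B·D·B·D
    A ↦ B
    B ↦ BB
    C ↦ D
  step 0 ⇒ step 1: ADD ⇒ B·AC·AC
    D ↦ AC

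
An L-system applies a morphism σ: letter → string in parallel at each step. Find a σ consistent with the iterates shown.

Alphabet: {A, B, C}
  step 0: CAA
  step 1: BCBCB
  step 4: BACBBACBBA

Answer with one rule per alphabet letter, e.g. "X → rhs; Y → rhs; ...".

A->CB, B->A, C->B

  step 0 ⇒ step 1: CAA ⇒ B·CB·CB
    A ↦ CB
    C ↦ B
    B ↦ A  (constrained at step 1)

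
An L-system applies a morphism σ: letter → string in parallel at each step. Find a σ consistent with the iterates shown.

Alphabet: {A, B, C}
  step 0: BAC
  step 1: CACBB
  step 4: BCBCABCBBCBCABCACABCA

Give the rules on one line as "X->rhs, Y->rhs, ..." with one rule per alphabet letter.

  step 0 ⇒ step 1: BAC ⇒ CA·CB·B
    A ↦ CB
    B ↦ CA
    C ↦ B

A->CB, B->CA, C->B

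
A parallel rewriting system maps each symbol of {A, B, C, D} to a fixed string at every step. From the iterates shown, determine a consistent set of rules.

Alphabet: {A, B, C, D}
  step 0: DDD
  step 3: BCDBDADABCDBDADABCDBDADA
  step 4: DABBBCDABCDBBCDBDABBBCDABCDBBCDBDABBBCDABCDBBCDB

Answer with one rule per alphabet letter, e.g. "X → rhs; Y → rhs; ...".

  step 3 ⇒ step 4: BCDBDADABCDBDADABCDBDADA ⇒ DA·BB·BC·DA·BC·DB·BC·DB·DA·BB·BC·DA·BC·DB·BC·DB·DA·BB·BC·DA·BC·DB·BC·DB
    A ↦ DB
    B ↦ DA
    C ↦ BB
    D ↦ BC

A->DB, B->DA, C->BB, D->BC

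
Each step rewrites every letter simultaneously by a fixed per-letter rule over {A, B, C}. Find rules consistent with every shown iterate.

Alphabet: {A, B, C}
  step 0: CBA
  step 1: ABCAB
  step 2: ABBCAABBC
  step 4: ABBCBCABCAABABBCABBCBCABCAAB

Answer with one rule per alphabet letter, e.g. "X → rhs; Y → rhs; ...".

  step 1 ⇒ step 2: ABCAB ⇒ AB·BC·A·AB·BC
    A ↦ AB
    B ↦ BC
    C ↦ A

A->AB, B->BC, C->A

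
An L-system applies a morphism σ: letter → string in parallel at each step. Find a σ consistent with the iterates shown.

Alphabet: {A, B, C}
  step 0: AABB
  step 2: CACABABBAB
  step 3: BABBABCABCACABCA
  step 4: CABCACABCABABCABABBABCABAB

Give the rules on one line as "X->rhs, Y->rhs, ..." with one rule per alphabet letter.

  step 3 ⇒ step 4: BABBABCABCACABCA ⇒ CA·B·CA·CA·B·CA·BA·B·CA·BA·B·BA·B·CA·BA·B
    A ↦ B
    B ↦ CA
    C ↦ BA

A->B, B->CA, C->BA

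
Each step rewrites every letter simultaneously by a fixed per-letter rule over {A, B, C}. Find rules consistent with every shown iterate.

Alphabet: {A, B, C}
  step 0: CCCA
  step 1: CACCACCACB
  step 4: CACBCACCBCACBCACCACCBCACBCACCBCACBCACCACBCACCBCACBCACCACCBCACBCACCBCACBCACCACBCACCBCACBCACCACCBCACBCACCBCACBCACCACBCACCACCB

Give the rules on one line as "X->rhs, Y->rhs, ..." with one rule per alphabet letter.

  step 0 ⇒ step 1: CCCA ⇒ CAC·CAC·CAC·B
    A ↦ B
    C ↦ CAC
    B ↦ CB  (constrained at step 1)

A->B, B->CB, C->CAC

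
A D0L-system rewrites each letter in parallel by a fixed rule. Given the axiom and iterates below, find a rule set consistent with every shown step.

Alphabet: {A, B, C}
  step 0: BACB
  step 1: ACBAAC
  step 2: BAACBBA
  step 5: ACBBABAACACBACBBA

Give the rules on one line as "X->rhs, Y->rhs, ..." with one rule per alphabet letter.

A->B, B->AC, C->A

  step 1 ⇒ step 2: ACBAAC ⇒ B·A·AC·B·B·A
    A ↦ B
    B ↦ AC
    C ↦ A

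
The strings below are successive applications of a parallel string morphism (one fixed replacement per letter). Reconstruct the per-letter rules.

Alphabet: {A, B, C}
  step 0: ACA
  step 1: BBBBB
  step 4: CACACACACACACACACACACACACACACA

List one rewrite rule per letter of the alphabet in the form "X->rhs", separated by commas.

A->BB, B->CA, C->B

  step 0 ⇒ step 1: ACA ⇒ BB·B·BB
    A ↦ BB
    C ↦ B
    B ↦ CA  (constrained at step 1)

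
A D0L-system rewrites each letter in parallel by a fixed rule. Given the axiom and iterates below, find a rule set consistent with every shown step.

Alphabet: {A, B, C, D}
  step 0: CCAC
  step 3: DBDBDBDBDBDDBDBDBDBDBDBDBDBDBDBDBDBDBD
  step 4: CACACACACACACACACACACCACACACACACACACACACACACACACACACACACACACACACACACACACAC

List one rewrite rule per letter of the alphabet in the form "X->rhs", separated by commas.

A->B, B->ACA, C->DBD, D->C

  step 3 ⇒ step 4: DBDBDBDBDBDDBDBDBDBDBDBDBDBDBDBDBDBDBD ⇒ C·ACA·C·ACA·C·ACA·C·ACA·C·ACA·C·C·ACA·C·ACA·C·ACA·C·ACA·C·ACA·C·ACA·C·ACA·C·ACA·C·ACA·C·ACA·C·ACA·C·ACA·C·ACA·C
    B ↦ ACA
    D ↦ C
    A ↦ B  (constrained at step 0)
    C ↦ DBD  (constrained at step 0)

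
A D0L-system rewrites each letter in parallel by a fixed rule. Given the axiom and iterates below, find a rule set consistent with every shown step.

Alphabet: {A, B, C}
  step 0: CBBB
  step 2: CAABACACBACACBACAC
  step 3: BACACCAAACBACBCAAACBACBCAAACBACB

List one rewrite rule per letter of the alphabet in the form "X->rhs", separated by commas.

A->AC, B->CAA, C->B

  step 2 ⇒ step 3: CAABACACBACACBACAC ⇒ B·AC·AC·CAA·AC·B·AC·B·CAA·AC·B·AC·B·CAA·AC·B·AC·B
    A ↦ AC
    B ↦ CAA
    C ↦ B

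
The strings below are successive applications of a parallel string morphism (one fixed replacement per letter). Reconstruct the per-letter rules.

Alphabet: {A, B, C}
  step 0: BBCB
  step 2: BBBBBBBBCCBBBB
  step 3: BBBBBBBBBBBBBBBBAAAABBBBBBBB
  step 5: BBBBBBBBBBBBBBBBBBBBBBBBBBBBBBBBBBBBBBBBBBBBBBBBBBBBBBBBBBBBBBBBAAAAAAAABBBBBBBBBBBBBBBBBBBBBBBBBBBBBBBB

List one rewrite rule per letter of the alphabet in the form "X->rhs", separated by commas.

  step 2 ⇒ step 3: BBBBBBBBCCBBBB ⇒ BB·BB·BB·BB·BB·BB·BB·BB·AA·AA·BB·BB·BB·BB
    B ↦ BB
    C ↦ AA
    A ↦ C  (constrained at step 3)

A->C, B->BB, C->AA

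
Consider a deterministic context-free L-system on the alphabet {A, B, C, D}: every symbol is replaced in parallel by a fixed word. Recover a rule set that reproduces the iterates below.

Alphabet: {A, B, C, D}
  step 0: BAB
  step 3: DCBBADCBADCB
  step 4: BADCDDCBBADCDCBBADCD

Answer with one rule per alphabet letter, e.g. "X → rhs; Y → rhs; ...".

A->CB, B->D, C->DC, D->BA

  step 3 ⇒ step 4: DCBBADCBADCB ⇒ BA·DC·D·D·CB·BA·DC·D·CB·BA·DC·D
    A ↦ CB
    B ↦ D
    C ↦ DC
    D ↦ BA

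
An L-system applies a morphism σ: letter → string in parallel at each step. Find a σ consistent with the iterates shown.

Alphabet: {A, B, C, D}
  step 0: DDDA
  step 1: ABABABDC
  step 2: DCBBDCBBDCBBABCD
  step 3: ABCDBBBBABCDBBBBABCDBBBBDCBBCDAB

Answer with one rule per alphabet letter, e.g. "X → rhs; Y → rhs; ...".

  step 2 ⇒ step 3: DCBBDCBBDCBBABCD ⇒ AB·CD·BB·BB·AB·CD·BB·BB·AB·CD·BB·BB·DC·BB·CD·AB
    A ↦ DC
    B ↦ BB
    C ↦ CD
    D ↦ AB

A->DC, B->BB, C->CD, D->AB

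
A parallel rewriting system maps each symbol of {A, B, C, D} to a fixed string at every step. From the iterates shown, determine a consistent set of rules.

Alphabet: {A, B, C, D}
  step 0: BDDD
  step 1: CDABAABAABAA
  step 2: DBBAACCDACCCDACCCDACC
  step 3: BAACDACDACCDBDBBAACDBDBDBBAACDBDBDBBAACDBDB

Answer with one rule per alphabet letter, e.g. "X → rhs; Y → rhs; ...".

A->C, B->CDA, C->DB, D->BAA

  step 2 ⇒ step 3: DBBAACCDACCCDACCCDACC ⇒ BAA·CDA·CDA·C·C·DB·DB·BAA·C·DB·DB·DB·BAA·C·DB·DB·DB·BAA·C·DB·DB
    A ↦ C
    B ↦ CDA
    C ↦ DB
    D ↦ BAA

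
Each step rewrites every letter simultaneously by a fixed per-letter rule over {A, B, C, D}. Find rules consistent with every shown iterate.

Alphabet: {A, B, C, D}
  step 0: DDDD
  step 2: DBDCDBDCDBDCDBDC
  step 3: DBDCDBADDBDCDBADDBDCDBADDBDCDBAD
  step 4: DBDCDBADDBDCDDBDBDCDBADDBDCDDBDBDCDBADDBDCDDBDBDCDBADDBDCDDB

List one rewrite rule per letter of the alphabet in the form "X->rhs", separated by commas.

A->D, B->DC, C->AD, D->DB

  step 3 ⇒ step 4: DBDCDBADDBDCDBADDBDCDBADDBDCDBAD ⇒ DB·DC·DB·AD·DB·DC·D·DB·DB·DC·DB·AD·DB·DC·D·DB·DB·DC·DB·AD·DB·DC·D·DB·DB·DC·DB·AD·DB·DC·D·DB
    A ↦ D
    B ↦ DC
    C ↦ AD
    D ↦ DB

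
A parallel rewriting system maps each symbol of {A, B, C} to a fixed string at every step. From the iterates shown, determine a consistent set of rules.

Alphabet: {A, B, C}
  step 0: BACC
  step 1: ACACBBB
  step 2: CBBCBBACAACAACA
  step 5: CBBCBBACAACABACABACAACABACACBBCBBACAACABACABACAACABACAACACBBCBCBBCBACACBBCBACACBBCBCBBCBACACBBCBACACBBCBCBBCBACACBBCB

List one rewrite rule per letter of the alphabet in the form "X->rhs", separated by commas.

  step 1 ⇒ step 2: ACACBBB ⇒ CB·B·CB·B·ACA·ACA·ACA
    A ↦ CB
    B ↦ ACA
    C ↦ B

A->CB, B->ACA, C->B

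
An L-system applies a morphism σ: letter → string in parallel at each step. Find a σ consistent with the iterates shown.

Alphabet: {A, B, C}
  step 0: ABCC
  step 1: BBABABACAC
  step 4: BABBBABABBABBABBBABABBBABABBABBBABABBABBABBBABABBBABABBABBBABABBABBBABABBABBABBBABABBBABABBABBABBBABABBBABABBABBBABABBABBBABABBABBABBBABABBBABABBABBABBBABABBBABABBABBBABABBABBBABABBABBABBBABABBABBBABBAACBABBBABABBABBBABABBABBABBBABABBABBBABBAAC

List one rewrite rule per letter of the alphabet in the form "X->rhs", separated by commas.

A->BBA, B->BAB, C->AC

  step 0 ⇒ step 1: ABCC ⇒ BBA·BAB·AC·AC
    A ↦ BBA
    B ↦ BAB
    C ↦ AC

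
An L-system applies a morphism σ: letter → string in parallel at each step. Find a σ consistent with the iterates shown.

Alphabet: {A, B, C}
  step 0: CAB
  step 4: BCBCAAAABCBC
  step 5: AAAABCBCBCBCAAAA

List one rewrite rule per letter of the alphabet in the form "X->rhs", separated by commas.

A->BC, B->A, C->A

  step 4 ⇒ step 5: BCBCAAAABCBC ⇒ A·A·A·A·BC·BC·BC·BC·A·A·A·A
    A ↦ BC
    B ↦ A
    C ↦ A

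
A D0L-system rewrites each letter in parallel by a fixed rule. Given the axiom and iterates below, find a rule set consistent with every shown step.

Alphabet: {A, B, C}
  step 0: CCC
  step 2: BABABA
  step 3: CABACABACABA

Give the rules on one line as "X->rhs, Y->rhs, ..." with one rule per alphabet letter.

  step 2 ⇒ step 3: BABABA ⇒ CA·BA·CA·BA·CA·BA
    A ↦ BA
    B ↦ CA
    C ↦ A  (constrained at step 0)

A->BA, B->CA, C->A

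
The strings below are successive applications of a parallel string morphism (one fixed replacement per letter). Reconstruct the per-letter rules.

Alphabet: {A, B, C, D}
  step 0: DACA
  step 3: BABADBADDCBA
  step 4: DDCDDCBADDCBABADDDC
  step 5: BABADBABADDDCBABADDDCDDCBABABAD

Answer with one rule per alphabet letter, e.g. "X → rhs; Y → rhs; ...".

A->C, B->DD, C->D, D->BA

  step 4 ⇒ step 5: DDCDDCBADDCBABADDDC ⇒ BA·BA·D·BA·BA·D·DD·C·BA·BA·D·DD·C·DD·C·BA·BA·BA·D
    A ↦ C
    B ↦ DD
    C ↦ D
    D ↦ BA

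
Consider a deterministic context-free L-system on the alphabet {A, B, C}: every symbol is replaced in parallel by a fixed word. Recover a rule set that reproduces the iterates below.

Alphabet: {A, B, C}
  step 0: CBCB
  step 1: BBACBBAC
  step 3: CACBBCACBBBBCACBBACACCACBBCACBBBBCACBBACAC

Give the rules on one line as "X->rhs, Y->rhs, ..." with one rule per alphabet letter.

  step 0 ⇒ step 1: CBCB ⇒ BB·AC·BB·AC
    B ↦ AC
    C ↦ BB
    A ↦ CAC  (constrained at step 1)

A->CAC, B->AC, C->BB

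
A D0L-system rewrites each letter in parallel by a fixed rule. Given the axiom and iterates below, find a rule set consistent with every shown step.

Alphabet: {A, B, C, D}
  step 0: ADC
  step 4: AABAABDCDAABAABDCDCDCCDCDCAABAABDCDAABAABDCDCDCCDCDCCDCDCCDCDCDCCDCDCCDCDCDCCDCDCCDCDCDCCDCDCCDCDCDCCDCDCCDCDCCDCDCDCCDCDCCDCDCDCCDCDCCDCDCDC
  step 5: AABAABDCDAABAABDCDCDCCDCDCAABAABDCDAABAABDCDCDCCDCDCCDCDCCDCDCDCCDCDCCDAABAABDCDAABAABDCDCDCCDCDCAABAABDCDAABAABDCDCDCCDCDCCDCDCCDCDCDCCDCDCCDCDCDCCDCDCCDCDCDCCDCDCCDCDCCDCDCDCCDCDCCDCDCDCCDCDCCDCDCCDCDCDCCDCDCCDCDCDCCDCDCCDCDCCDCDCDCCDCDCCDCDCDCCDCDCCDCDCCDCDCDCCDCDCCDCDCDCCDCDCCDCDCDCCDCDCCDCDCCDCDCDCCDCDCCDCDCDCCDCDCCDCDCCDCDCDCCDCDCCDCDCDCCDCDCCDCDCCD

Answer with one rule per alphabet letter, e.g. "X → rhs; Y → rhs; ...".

A->AAB, B->DCD, C->CD, D->CDC

  step 4 ⇒ step 5: AABAABDCDAABAABDCDCDCCDCDCAABAABDCDAABAABDCDCDCCDCDCCDCDCCDCDCDCCDCDCCDCDCDCCDCDCCDCDCDCCDCDCCDCDCDCCDCDCCDCDCCDCDCDCCDCDCCDCDCDCCDCDCCDCDCDC ⇒ AAB·AAB·DCD·AAB·AAB·DCD·CDC·CD·CDC·AAB·AAB·DCD·AAB·AAB·DCD·CDC·CD·CDC·CD·CDC·CD·CD·CDC·CD·CDC·CD·AAB·AAB·DCD·AAB·AAB·DCD·CDC·CD·CDC·AAB·AAB·DCD·AAB·AAB·DCD·CDC·CD·CDC·CD·CDC·CD·CD·CDC·CD·CDC·CD·CD·CDC·CD·CDC·CD·CD·CDC·CD·CDC·CD·CDC·CD·CD·CDC·CD·CDC·CD·CD·CDC·CD·CDC·CD·CDC·CD·CD·CDC·CD·CDC·CD·CD·CDC·CD·CDC·CD·CDC·CD·CD·CDC·CD·CDC·CD·CD·CDC·CD·CDC·CD·CDC·CD·CD·CDC·CD·CDC·CD·CD·CDC·CD·CDC·CD·CD·CDC·CD·CDC·CD·CDC·CD·CD·CDC·CD·CDC·CD·CD·CDC·CD·CDC·CD·CDC·CD·CD·CDC·CD·CDC·CD·CD·CDC·CD·CDC·CD·CDC·CD
    A ↦ AAB
    B ↦ DCD
    C ↦ CD
    D ↦ CDC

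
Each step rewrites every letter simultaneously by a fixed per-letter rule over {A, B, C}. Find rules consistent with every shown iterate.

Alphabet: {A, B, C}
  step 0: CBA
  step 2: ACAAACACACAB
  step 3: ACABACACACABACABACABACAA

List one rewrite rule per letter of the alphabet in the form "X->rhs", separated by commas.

  step 2 ⇒ step 3: ACAAACACACAB ⇒ AC·AB·AC·AC·AC·AB·AC·AB·AC·AB·AC·AA
    A ↦ AC
    B ↦ AA
    C ↦ AB

A->AC, B->AA, C->AB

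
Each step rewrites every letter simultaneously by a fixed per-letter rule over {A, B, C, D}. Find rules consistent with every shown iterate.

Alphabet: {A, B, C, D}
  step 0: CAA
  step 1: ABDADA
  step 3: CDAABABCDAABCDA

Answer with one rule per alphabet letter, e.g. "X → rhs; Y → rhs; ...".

  step 0 ⇒ step 1: CAA ⇒ AB·DA·DA
    A ↦ DA
    C ↦ AB
    B ↦ C  (constrained at step 1)
    D ↦ C  (constrained at step 1)

A->DA, B->C, C->AB, D->C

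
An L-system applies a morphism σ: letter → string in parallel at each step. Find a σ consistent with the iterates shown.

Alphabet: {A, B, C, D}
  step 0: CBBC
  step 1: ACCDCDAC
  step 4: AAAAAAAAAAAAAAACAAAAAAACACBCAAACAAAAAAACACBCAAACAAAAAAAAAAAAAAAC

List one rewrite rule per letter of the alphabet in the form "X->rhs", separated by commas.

  step 0 ⇒ step 1: CBBC ⇒ AC·CD·CD·AC
    B ↦ CD
    C ↦ AC
    A ↦ AA  (constrained at step 1)
    D ↦ BC  (constrained at step 1)

A->AA, B->CD, C->AC, D->BC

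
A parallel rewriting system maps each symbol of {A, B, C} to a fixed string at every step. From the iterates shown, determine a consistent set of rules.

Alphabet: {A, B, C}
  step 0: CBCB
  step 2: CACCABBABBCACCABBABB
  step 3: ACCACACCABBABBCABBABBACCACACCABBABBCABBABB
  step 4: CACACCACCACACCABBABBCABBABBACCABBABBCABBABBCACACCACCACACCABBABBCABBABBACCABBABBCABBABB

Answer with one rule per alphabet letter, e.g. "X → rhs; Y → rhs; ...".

A->C, B->ABB, C->AC

  step 3 ⇒ step 4: ACCACACCABBABBCABBABBACCACACCABBABBCABBABB ⇒ C·AC·AC·C·AC·C·AC·AC·C·ABB·ABB·C·ABB·ABB·AC·C·ABB·ABB·C·ABB·ABB·C·AC·AC·C·AC·C·AC·AC·C·ABB·ABB·C·ABB·ABB·AC·C·ABB·ABB·C·ABB·ABB
    A ↦ C
    B ↦ ABB
    C ↦ AC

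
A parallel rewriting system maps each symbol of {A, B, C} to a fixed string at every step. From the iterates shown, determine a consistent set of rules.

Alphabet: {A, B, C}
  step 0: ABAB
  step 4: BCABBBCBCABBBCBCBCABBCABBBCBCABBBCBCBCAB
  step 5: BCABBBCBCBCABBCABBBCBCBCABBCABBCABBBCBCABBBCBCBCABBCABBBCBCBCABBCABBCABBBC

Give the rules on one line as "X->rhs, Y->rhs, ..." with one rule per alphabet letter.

A->B, B->BC, C->AB

  step 4 ⇒ step 5: BCABBBCBCABBBCBCBCABBCABBBCBCABBBCBCBCAB ⇒ BC·AB·B·BC·BC·BC·AB·BC·AB·B·BC·BC·BC·AB·BC·AB·BC·AB·B·BC·BC·AB·B·BC·BC·BC·AB·BC·AB·B·BC·BC·BC·AB·BC·AB·BC·AB·B·BC
    A ↦ B
    B ↦ BC
    C ↦ AB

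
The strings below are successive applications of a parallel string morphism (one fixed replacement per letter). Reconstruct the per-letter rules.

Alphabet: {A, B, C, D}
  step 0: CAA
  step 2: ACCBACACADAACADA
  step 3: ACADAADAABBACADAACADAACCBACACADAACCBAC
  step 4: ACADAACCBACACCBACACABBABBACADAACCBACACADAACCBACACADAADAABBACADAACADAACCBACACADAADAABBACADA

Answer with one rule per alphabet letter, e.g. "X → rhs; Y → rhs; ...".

  step 3 ⇒ step 4: ACADAADAABBACADAACADAACCBACACADAACCBAC ⇒ AC·ADA·AC·CB·AC·AC·CB·AC·AC·ABB·ABB·AC·ADA·AC·CB·AC·AC·ADA·AC·CB·AC·AC·ADA·ADA·ABB·AC·ADA·AC·ADA·AC·CB·AC·AC·ADA·ADA·ABB·AC·ADA
    A ↦ AC
    B ↦ ABB
    C ↦ ADA
    D ↦ CB

A->AC, B->ABB, C->ADA, D->CB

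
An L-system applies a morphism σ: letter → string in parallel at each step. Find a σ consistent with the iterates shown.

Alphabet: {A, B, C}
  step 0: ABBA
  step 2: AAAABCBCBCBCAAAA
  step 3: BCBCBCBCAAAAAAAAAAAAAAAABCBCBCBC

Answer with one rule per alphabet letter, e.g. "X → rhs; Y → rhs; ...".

A->BC, B->AA, C->AA

  step 2 ⇒ step 3: AAAABCBCBCBCAAAA ⇒ BC·BC·BC·BC·AA·AA·AA·AA·AA·AA·AA·AA·BC·BC·BC·BC
    A ↦ BC
    B ↦ AA
    C ↦ AA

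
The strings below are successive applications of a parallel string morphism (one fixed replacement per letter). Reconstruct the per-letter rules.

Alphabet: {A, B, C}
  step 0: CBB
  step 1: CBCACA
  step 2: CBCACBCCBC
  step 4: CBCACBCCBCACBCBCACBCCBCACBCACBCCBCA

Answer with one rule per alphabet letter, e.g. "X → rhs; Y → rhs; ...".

  step 1 ⇒ step 2: CBCACA ⇒ CB·CA·CB·C·CB·C
    A ↦ C
    B ↦ CA
    C ↦ CB

A->C, B->CA, C->CB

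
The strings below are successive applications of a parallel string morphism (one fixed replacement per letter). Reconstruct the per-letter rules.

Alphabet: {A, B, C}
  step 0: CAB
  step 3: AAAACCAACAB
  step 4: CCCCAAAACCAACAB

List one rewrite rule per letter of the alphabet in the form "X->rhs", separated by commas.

  step 3 ⇒ step 4: AAAACCAACAB ⇒ C·C·C·C·AA·AA·C·C·AA·C·AB
    A ↦ C
    B ↦ AB
    C ↦ AA

A->C, B->AB, C->AA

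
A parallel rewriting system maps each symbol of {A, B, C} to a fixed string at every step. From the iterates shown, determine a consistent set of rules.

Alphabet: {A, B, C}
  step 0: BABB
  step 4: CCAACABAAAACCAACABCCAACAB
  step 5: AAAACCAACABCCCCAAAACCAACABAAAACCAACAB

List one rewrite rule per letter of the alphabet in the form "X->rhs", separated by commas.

A->C, B->AB, C->AA

  step 4 ⇒ step 5: CCAACABAAAACCAACABCCAACAB ⇒ AA·AA·C·C·AA·C·AB·C·C·C·C·AA·AA·C·C·AA·C·AB·AA·AA·C·C·AA·C·AB
    A ↦ C
    B ↦ AB
    C ↦ AA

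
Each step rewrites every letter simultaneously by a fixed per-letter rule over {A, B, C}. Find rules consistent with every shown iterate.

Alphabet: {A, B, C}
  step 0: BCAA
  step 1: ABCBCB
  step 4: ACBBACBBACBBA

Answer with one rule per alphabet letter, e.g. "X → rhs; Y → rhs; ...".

A->CB, B->A, C->B

  step 0 ⇒ step 1: BCAA ⇒ A·B·CB·CB
    A ↦ CB
    B ↦ A
    C ↦ B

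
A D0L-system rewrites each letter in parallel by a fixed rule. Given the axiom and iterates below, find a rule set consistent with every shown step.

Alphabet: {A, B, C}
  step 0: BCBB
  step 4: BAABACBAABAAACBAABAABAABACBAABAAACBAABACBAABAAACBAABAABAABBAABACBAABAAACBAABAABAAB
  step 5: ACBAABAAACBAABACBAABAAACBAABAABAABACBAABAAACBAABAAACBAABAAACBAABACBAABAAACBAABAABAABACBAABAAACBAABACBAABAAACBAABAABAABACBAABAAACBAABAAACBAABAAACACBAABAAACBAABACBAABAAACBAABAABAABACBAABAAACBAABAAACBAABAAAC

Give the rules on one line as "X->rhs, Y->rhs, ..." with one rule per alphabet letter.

  step 4 ⇒ step 5: BAABACBAABAAACBAABAABAABACBAABAAACBAABACBAABAAACBAABAABAABBAABACBAABAAACBAABAABAAB ⇒ AC·BAA·BAA·AC·BAA·B·AC·BAA·BAA·AC·BAA·BAA·BAA·B·AC·BAA·BAA·AC·BAA·BAA·AC·BAA·BAA·AC·BAA·B·AC·BAA·BAA·AC·BAA·BAA·BAA·B·AC·BAA·BAA·AC·BAA·B·AC·BAA·BAA·AC·BAA·BAA·BAA·B·AC·BAA·BAA·AC·BAA·BAA·AC·BAA·BAA·AC·AC·BAA·BAA·AC·BAA·B·AC·BAA·BAA·AC·BAA·BAA·BAA·B·AC·BAA·BAA·AC·BAA·BAA·AC·BAA·BAA·AC
    A ↦ BAA
    B ↦ AC
    C ↦ B

A->BAA, B->AC, C->B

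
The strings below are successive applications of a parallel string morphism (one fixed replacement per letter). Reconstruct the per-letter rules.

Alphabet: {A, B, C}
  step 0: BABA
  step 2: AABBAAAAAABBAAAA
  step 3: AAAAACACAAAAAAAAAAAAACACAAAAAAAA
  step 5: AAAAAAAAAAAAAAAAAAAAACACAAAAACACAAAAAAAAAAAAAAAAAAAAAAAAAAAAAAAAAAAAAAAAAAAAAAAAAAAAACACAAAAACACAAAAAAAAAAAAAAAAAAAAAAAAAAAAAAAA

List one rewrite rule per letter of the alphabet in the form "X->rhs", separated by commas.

A->AA, B->AC, C->BB

  step 2 ⇒ step 3: AABBAAAAAABBAAAA ⇒ AA·AA·AC·AC·AA·AA·AA·AA·AA·AA·AC·AC·AA·AA·AA·AA
    A ↦ AA
    B ↦ AC
    C ↦ BB  (constrained at step 3)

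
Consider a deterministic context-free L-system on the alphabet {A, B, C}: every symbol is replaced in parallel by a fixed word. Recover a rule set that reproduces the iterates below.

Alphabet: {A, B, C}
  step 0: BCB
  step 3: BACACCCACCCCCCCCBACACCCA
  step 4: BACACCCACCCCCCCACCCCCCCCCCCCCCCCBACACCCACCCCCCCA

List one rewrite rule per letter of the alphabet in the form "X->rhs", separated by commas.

A->CA, B->BA, C->CC

  step 3 ⇒ step 4: BACACCCACCCCCCCCBACACCCA ⇒ BA·CA·CC·CA·CC·CC·CC·CA·CC·CC·CC·CC·CC·CC·CC·CC·BA·CA·CC·CA·CC·CC·CC·CA
    A ↦ CA
    B ↦ BA
    C ↦ CC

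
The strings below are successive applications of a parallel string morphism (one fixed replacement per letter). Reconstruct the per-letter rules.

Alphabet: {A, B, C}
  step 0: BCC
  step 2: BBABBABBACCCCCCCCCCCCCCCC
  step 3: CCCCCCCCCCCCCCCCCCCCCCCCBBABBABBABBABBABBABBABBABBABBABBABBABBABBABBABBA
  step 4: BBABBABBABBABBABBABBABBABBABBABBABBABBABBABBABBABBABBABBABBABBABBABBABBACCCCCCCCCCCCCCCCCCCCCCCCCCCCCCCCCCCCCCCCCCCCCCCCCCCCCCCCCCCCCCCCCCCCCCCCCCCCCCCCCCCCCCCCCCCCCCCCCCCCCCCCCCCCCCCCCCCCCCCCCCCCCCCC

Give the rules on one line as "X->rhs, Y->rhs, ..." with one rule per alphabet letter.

A->CC, B->CCC, C->BBA

  step 3 ⇒ step 4: CCCCCCCCCCCCCCCCCCCCCCCCBBABBABBABBABBABBABBABBABBABBABBABBABBABBABBABBA ⇒ BBA·BBA·BBA·BBA·BBA·BBA·BBA·BBA·BBA·BBA·BBA·BBA·BBA·BBA·BBA·BBA·BBA·BBA·BBA·BBA·BBA·BBA·BBA·BBA·CCC·CCC·CC·CCC·CCC·CC·CCC·CCC·CC·CCC·CCC·CC·CCC·CCC·CC·CCC·CCC·CC·CCC·CCC·CC·CCC·CCC·CC·CCC·CCC·CC·CCC·CCC·CC·CCC·CCC·CC·CCC·CCC·CC·CCC·CCC·CC·CCC·CCC·CC·CCC·CCC·CC·CCC·CCC·CC
    A ↦ CC
    B ↦ CCC
    C ↦ BBA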